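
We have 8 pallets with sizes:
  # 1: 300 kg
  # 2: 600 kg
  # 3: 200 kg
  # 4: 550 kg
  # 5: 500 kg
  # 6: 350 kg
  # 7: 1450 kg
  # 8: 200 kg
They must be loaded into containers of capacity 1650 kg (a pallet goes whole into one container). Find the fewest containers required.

Total = 1450 + 600 + 550 + 500 + 350 + 300 + 200 + 200 = 4150 kg.
Lower bound: ⌈4150/1650⌉ = 3 containers.
A packing using 3 containers:
  container 1: 1450 + 200 = 1650
  container 2: 600 + 550 + 500 = 1650
  container 3: 350 + 300 + 200 = 850
This matches the lower bound, so 3 is optimal.

3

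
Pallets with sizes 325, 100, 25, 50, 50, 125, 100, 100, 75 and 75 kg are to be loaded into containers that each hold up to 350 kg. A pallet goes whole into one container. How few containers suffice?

Total = 325 + 125 + 100 + 100 + 100 + 75 + 75 + 50 + 50 + 25 = 1025 kg.
Lower bound: ⌈1025/350⌉ = 3 containers.
A packing using 3 containers:
  container 1: 325 + 25 = 350
  container 2: 125 + 100 + 100 = 325
  container 3: 100 + 75 + 75 + 50 + 50 = 350
This matches the lower bound, so 3 is optimal.

3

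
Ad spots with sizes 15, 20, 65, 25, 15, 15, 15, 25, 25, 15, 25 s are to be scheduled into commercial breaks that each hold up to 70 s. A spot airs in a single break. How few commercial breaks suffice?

4

Total = 65 + 25 + 25 + 25 + 25 + 20 + 15 + 15 + 15 + 15 + 15 = 260 s.
Lower bound: ⌈260/70⌉ = 4 commercial breaks.
A packing using 4 commercial breaks:
  break 1: 65 = 65
  break 2: 25 + 25 + 20 = 70
  break 3: 25 + 25 + 15 = 65
  break 4: 15 + 15 + 15 + 15 = 60
This matches the lower bound, so 4 is optimal.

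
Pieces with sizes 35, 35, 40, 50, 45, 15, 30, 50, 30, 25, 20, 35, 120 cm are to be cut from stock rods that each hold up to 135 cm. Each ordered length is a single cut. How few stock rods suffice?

Total = 120 + 50 + 50 + 45 + 40 + 35 + 35 + 35 + 30 + 30 + 25 + 20 + 15 = 530 cm.
Lower bound: ⌈530/135⌉ = 4 stock rods.
A packing using 4 stock rods:
  stock rod 1: 120 + 15 = 135
  stock rod 2: 50 + 50 + 35 = 135
  stock rod 3: 45 + 40 + 30 + 20 = 135
  stock rod 4: 35 + 35 + 30 + 25 = 125
This matches the lower bound, so 4 is optimal.

4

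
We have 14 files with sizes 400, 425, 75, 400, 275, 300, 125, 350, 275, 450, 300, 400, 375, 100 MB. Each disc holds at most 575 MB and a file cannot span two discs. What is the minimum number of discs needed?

Total = 450 + 425 + 400 + 400 + 400 + 375 + 350 + 300 + 300 + 275 + 275 + 125 + 100 + 75 = 4250 MB.
Lower bound: ⌈4250/575⌉ = 8 discs.
Also, 9 files each exceed 575/2 MB, and no two of those can share a disc, so at least 9 discs are needed.
A packing using 9 discs:
  disc 1: 450 + 125 = 575
  disc 2: 425 + 100 = 525
  disc 3: 400 + 75 = 475
  disc 4: 400 = 400
  disc 5: 400 = 400
  disc 6: 375 = 375
  disc 7: 350 = 350
  disc 8: 300 + 275 = 575
  disc 9: 300 + 275 = 575
This matches the lower bound, so 9 is optimal.

9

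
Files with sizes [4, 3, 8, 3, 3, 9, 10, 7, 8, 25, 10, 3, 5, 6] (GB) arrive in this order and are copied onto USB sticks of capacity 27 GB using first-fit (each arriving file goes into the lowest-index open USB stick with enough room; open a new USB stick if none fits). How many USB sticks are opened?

  4 → USB stick 1 (new)  [load 4/27]
  3 → USB stick 1  [load 7/27]
  8 → USB stick 1  [load 15/27]
  3 → USB stick 1  [load 18/27]
  3 → USB stick 1  [load 21/27]
  9 → USB stick 2 (new)  [load 9/27]
  10 → USB stick 2  [load 19/27]
  7 → USB stick 2  [load 26/27]
  8 → USB stick 3 (new)  [load 8/27]
  25 → USB stick 4 (new)  [load 25/27]
  10 → USB stick 3  [load 18/27]
  3 → USB stick 1  [load 24/27]
  5 → USB stick 3  [load 23/27]
  6 → USB stick 5 (new)  [load 6/27]
5 USB sticks opened.

5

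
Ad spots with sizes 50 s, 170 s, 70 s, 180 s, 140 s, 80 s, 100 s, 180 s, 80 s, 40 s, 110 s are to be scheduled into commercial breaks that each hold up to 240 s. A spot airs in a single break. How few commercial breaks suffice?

6

Total = 180 + 180 + 170 + 140 + 110 + 100 + 80 + 80 + 70 + 50 + 40 = 1200 s.
Lower bound: ⌈1200/240⌉ = 5 commercial breaks.
A packing using 6 commercial breaks:
  break 1: 180 + 50 = 230
  break 2: 180 + 40 = 220
  break 3: 170 + 70 = 240
  break 4: 140 + 100 = 240
  break 5: 110 + 80 = 190
  break 6: 80 = 80
No arrangement into 5 commercial breaks stays within capacity, so 6 is optimal.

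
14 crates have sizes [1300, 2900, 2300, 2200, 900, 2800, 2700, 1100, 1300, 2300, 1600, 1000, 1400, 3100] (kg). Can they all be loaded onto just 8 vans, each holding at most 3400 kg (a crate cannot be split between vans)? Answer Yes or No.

No

Total = 26900 kg; ⌈26900/3400⌉ = 8.
The bound of 8 does not rule out 8, but exhaustive search shows no assignment into 8 vans of capacity 3400 kg exists — the minimum is 9.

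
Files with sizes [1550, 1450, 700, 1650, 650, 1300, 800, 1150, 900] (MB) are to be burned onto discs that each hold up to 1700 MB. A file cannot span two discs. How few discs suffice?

Total = 1650 + 1550 + 1450 + 1300 + 1150 + 900 + 800 + 700 + 650 = 10150 MB.
Lower bound: ⌈10150/1700⌉ = 6 discs.
A packing using 7 discs:
  disc 1: 1650 = 1650
  disc 2: 1550 = 1550
  disc 3: 1450 = 1450
  disc 4: 1300 = 1300
  disc 5: 1150 = 1150
  disc 6: 900 + 800 = 1700
  disc 7: 700 + 650 = 1350
No arrangement into 6 discs stays within capacity, so 7 is optimal.

7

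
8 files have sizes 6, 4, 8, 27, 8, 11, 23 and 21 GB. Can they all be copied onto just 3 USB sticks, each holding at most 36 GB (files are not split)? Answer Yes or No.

No

Total = 108 GB; ⌈108/36⌉ = 3.
The bound of 3 does not rule out 3, but exhaustive search shows no assignment into 3 USB sticks of capacity 36 GB exists — the minimum is 4.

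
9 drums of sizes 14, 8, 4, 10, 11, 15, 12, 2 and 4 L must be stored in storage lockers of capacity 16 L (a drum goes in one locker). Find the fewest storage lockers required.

6

Total = 15 + 14 + 12 + 11 + 10 + 8 + 4 + 4 + 2 = 80 L.
Lower bound: ⌈80/16⌉ = 5 storage lockers.
A packing using 6 storage lockers:
  locker 1: 15 = 15
  locker 2: 14 + 2 = 16
  locker 3: 12 + 4 = 16
  locker 4: 11 + 4 = 15
  locker 5: 10 = 10
  locker 6: 8 = 8
No arrangement into 5 storage lockers stays within capacity, so 6 is optimal.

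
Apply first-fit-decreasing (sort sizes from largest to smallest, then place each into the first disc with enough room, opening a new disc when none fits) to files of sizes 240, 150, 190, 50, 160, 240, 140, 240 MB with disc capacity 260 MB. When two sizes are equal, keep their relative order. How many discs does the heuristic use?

Sorted descending: 240, 240, 240, 190, 160, 150, 140, 50.
  240 → disc 1 (new)  [load 240/260]
  240 → disc 2 (new)  [load 240/260]
  240 → disc 3 (new)  [load 240/260]
  190 → disc 4 (new)  [load 190/260]
  160 → disc 5 (new)  [load 160/260]
  150 → disc 6 (new)  [load 150/260]
  140 → disc 7 (new)  [load 140/260]
  50 → disc 4  [load 240/260]
7 discs opened.

7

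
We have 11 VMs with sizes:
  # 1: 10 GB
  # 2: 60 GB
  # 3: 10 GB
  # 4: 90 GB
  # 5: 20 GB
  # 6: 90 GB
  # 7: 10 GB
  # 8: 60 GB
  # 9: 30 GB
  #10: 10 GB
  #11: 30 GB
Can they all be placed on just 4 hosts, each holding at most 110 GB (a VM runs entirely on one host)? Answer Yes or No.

A valid assignment using 4 hosts:
  host 1: 90 + 20 = 110
  host 2: 90 + 10 + 10 = 110
  host 3: 60 + 30 + 10 + 10 = 110
  host 4: 60 + 30 = 90
Every load is within 110 GB, so 4 hosts suffice.

Yes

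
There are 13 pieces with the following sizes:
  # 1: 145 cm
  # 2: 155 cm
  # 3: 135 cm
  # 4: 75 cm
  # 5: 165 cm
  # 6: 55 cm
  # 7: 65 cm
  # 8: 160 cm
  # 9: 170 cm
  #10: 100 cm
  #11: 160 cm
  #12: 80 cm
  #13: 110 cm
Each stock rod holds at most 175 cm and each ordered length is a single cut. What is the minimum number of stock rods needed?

10

Total = 170 + 165 + 160 + 160 + 155 + 145 + 135 + 110 + 100 + 80 + 75 + 65 + 55 = 1575 cm.
Lower bound: ⌈1575/175⌉ = 9 stock rods.
A packing using 10 stock rods:
  stock rod 1: 170 = 170
  stock rod 2: 165 = 165
  stock rod 3: 160 = 160
  stock rod 4: 160 = 160
  stock rod 5: 155 = 155
  stock rod 6: 145 = 145
  stock rod 7: 135 = 135
  stock rod 8: 110 + 65 = 175
  stock rod 9: 100 + 75 = 175
  stock rod 10: 80 + 55 = 135
No arrangement into 9 stock rods stays within capacity, so 10 is optimal.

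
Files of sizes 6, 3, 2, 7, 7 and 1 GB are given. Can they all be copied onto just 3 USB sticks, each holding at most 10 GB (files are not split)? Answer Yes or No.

A valid assignment using 3 USB sticks:
  USB stick 1: 7 + 3 = 10
  USB stick 2: 7 + 2 + 1 = 10
  USB stick 3: 6 = 6
Every load is within 10 GB, so 3 USB sticks suffice.

Yes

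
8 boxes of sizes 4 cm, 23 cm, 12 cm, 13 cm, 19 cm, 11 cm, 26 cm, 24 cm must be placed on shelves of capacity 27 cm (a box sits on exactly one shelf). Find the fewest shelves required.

6

Total = 26 + 24 + 23 + 19 + 13 + 12 + 11 + 4 = 132 cm.
Lower bound: ⌈132/27⌉ = 5 shelves.
A packing using 6 shelves:
  shelf 1: 26 = 26
  shelf 2: 24 = 24
  shelf 3: 23 + 4 = 27
  shelf 4: 19 = 19
  shelf 5: 13 + 12 = 25
  shelf 6: 11 = 11
No arrangement into 5 shelves stays within capacity, so 6 is optimal.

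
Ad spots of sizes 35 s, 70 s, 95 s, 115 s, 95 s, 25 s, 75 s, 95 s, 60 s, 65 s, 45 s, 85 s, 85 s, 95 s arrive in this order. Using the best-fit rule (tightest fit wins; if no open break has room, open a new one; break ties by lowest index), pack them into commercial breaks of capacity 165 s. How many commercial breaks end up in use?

8

  35 → break 1 (new)  [load 35/165]
  70 → break 1  [load 105/165]
  95 → break 2 (new)  [load 95/165]
  115 → break 3 (new)  [load 115/165]
  95 → break 4 (new)  [load 95/165]
  25 → break 3  [load 140/165]
  75 → break 5 (new)  [load 75/165]
  95 → break 6 (new)  [load 95/165]
  60 → break 1  [load 165/165]
  65 → break 2  [load 160/165]
  45 → break 4  [load 140/165]
  85 → break 5  [load 160/165]
  85 → break 7 (new)  [load 85/165]
  95 → break 8 (new)  [load 95/165]
8 commercial breaks opened.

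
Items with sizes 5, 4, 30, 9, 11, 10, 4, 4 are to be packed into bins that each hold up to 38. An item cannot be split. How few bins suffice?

3

Total = 30 + 11 + 10 + 9 + 5 + 4 + 4 + 4 = 77.
Lower bound: ⌈77/38⌉ = 3 bins.
A packing using 3 bins:
  bin 1: 30 + 5 = 35
  bin 2: 11 + 10 + 9 + 4 + 4 = 38
  bin 3: 4 = 4
This matches the lower bound, so 3 is optimal.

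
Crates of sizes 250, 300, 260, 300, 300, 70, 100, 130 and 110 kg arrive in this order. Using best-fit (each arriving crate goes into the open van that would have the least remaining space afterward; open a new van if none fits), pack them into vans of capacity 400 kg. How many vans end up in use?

5

  250 → van 1 (new)  [load 250/400]
  300 → van 2 (new)  [load 300/400]
  260 → van 3 (new)  [load 260/400]
  300 → van 4 (new)  [load 300/400]
  300 → van 5 (new)  [load 300/400]
  70 → van 2  [load 370/400]
  100 → van 4  [load 400/400]
  130 → van 3  [load 390/400]
  110 → van 1  [load 360/400]
5 vans opened.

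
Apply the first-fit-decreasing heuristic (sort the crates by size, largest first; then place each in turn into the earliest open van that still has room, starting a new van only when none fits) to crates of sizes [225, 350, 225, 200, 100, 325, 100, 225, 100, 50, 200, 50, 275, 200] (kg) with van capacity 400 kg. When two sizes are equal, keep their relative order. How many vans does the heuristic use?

8

Sorted descending: 350, 325, 275, 225, 225, 225, 200, 200, 200, 100, 100, 100, 50, 50.
  350 → van 1 (new)  [load 350/400]
  325 → van 2 (new)  [load 325/400]
  275 → van 3 (new)  [load 275/400]
  225 → van 4 (new)  [load 225/400]
  225 → van 5 (new)  [load 225/400]
  225 → van 6 (new)  [load 225/400]
  200 → van 7 (new)  [load 200/400]
  200 → van 7  [load 400/400]
  200 → van 8 (new)  [load 200/400]
  100 → van 3  [load 375/400]
  100 → van 4  [load 325/400]
  100 → van 5  [load 325/400]
  50 → van 1  [load 400/400]
  50 → van 2  [load 375/400]
8 vans opened.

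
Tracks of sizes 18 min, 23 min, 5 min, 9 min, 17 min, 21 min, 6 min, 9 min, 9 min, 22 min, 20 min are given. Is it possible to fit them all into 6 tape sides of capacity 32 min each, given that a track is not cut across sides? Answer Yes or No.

Yes

A valid assignment using 6 tape sides:
  side 1: 23 + 9 = 32
  side 2: 22 + 9 = 31
  side 3: 21 + 9 = 30
  side 4: 20 + 6 + 5 = 31
  side 5: 18 = 18
  side 6: 17 = 17
Every load is within 32 min, so 6 tape sides suffice.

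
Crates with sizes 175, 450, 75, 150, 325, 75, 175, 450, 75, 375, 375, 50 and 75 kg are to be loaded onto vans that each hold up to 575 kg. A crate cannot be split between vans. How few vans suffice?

Total = 450 + 450 + 375 + 375 + 325 + 175 + 175 + 150 + 75 + 75 + 75 + 75 + 50 = 2825 kg.
Lower bound: ⌈2825/575⌉ = 5 vans.
A packing using 6 vans:
  van 1: 450 + 75 + 50 = 575
  van 2: 450 + 75 = 525
  van 3: 375 + 175 = 550
  van 4: 375 + 175 = 550
  van 5: 325 + 150 + 75 = 550
  van 6: 75 = 75
No arrangement into 5 vans stays within capacity, so 6 is optimal.

6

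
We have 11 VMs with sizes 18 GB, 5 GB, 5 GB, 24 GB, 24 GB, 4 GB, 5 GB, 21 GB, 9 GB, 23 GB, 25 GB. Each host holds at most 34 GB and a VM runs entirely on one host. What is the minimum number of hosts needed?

Total = 25 + 24 + 24 + 23 + 21 + 18 + 9 + 5 + 5 + 5 + 4 = 163 GB.
Lower bound: ⌈163/34⌉ = 5 hosts.
Also, 6 VMs each exceed 17 GB, and no two of those can share a host, so at least 6 hosts are needed.
A packing using 6 hosts:
  host 1: 25 + 9 = 34
  host 2: 24 + 5 + 5 = 34
  host 3: 24 + 5 + 4 = 33
  host 4: 23 = 23
  host 5: 21 = 21
  host 6: 18 = 18
This matches the lower bound, so 6 is optimal.

6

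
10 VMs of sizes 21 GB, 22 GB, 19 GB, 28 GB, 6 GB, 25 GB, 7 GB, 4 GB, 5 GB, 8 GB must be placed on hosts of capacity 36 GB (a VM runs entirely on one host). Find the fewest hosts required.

Total = 28 + 25 + 22 + 21 + 19 + 8 + 7 + 6 + 5 + 4 = 145 GB.
Lower bound: ⌈145/36⌉ = 5 hosts.
A packing using 5 hosts:
  host 1: 28 + 8 = 36
  host 2: 25 + 7 + 4 = 36
  host 3: 22 + 6 + 5 = 33
  host 4: 21 = 21
  host 5: 19 = 19
This matches the lower bound, so 5 is optimal.

5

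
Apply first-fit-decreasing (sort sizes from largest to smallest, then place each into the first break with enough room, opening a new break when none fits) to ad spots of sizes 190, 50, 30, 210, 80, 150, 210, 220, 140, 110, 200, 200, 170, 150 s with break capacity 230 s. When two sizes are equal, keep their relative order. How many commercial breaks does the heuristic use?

Sorted descending: 220, 210, 210, 200, 200, 190, 170, 150, 150, 140, 110, 80, 50, 30.
  220 → break 1 (new)  [load 220/230]
  210 → break 2 (new)  [load 210/230]
  210 → break 3 (new)  [load 210/230]
  200 → break 4 (new)  [load 200/230]
  200 → break 5 (new)  [load 200/230]
  190 → break 6 (new)  [load 190/230]
  170 → break 7 (new)  [load 170/230]
  150 → break 8 (new)  [load 150/230]
  150 → break 9 (new)  [load 150/230]
  140 → break 10 (new)  [load 140/230]
  110 → break 11 (new)  [load 110/230]
  80 → break 8  [load 230/230]
  50 → break 7  [load 220/230]
  30 → break 4  [load 230/230]
11 commercial breaks opened.

11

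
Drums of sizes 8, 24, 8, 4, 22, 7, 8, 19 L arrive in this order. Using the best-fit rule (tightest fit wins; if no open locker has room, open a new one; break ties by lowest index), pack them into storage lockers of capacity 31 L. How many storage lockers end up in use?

  8 → locker 1 (new)  [load 8/31]
  24 → locker 2 (new)  [load 24/31]
  8 → locker 1  [load 16/31]
  4 → locker 2  [load 28/31]
  22 → locker 3 (new)  [load 22/31]
  7 → locker 3  [load 29/31]
  8 → locker 1  [load 24/31]
  19 → locker 4 (new)  [load 19/31]
4 storage lockers opened.

4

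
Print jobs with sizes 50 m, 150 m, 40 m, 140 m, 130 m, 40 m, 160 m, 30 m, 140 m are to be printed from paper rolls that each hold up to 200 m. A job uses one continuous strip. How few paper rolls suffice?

Total = 160 + 150 + 140 + 140 + 130 + 50 + 40 + 40 + 30 = 880 m.
Lower bound: ⌈880/200⌉ = 5 paper rolls.
A packing using 5 paper rolls:
  roll 1: 160 + 40 = 200
  roll 2: 150 + 50 = 200
  roll 3: 140 + 40 = 180
  roll 4: 140 + 30 = 170
  roll 5: 130 = 130
This matches the lower bound, so 5 is optimal.

5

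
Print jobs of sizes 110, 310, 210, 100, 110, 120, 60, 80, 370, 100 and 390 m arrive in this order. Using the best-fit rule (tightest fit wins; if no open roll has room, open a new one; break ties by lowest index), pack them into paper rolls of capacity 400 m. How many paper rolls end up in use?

6

  110 → roll 1 (new)  [load 110/400]
  310 → roll 2 (new)  [load 310/400]
  210 → roll 1  [load 320/400]
  100 → roll 3 (new)  [load 100/400]
  110 → roll 3  [load 210/400]
  120 → roll 3  [load 330/400]
  60 → roll 3  [load 390/400]
  80 → roll 1  [load 400/400]
  370 → roll 4 (new)  [load 370/400]
  100 → roll 5 (new)  [load 100/400]
  390 → roll 6 (new)  [load 390/400]
6 paper rolls opened.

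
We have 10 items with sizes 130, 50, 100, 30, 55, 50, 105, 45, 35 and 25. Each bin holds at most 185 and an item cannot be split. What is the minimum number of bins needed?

4

Total = 130 + 105 + 100 + 55 + 50 + 50 + 45 + 35 + 30 + 25 = 625.
Lower bound: ⌈625/185⌉ = 4 bins.
A packing using 4 bins:
  bin 1: 130 + 55 = 185
  bin 2: 105 + 50 + 30 = 185
  bin 3: 100 + 50 + 35 = 185
  bin 4: 45 + 25 = 70
This matches the lower bound, so 4 is optimal.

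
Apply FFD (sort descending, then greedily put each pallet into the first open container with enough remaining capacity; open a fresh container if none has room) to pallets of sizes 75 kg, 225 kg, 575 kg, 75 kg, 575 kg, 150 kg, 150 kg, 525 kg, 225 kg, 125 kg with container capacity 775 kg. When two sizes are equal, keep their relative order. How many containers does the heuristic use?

Sorted descending: 575, 575, 525, 225, 225, 150, 150, 125, 75, 75.
  575 → container 1 (new)  [load 575/775]
  575 → container 2 (new)  [load 575/775]
  525 → container 3 (new)  [load 525/775]
  225 → container 3  [load 750/775]
  225 → container 4 (new)  [load 225/775]
  150 → container 1  [load 725/775]
  150 → container 2  [load 725/775]
  125 → container 4  [load 350/775]
  75 → container 4  [load 425/775]
  75 → container 4  [load 500/775]
4 containers opened.

4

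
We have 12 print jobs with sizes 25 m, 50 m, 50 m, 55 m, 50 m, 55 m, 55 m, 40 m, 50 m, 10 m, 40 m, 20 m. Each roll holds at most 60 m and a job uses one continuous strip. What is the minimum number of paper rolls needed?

Total = 55 + 55 + 55 + 50 + 50 + 50 + 50 + 40 + 40 + 25 + 20 + 10 = 500 m.
Lower bound: ⌈500/60⌉ = 9 paper rolls.
A packing using 10 paper rolls:
  roll 1: 55 = 55
  roll 2: 55 = 55
  roll 3: 55 = 55
  roll 4: 50 + 10 = 60
  roll 5: 50 = 50
  roll 6: 50 = 50
  roll 7: 50 = 50
  roll 8: 40 + 20 = 60
  roll 9: 40 = 40
  roll 10: 25 = 25
No arrangement into 9 paper rolls stays within capacity, so 10 is optimal.

10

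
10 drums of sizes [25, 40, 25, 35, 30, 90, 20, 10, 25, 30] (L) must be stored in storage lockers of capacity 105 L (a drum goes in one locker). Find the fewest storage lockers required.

Total = 90 + 40 + 35 + 30 + 30 + 25 + 25 + 25 + 20 + 10 = 330 L.
Lower bound: ⌈330/105⌉ = 4 storage lockers.
A packing using 4 storage lockers:
  locker 1: 90 + 10 = 100
  locker 2: 40 + 35 + 30 = 105
  locker 3: 30 + 25 + 25 + 25 = 105
  locker 4: 20 = 20
This matches the lower bound, so 4 is optimal.

4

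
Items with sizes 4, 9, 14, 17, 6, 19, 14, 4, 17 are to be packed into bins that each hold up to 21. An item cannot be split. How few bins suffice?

Total = 19 + 17 + 17 + 14 + 14 + 9 + 6 + 4 + 4 = 104.
Lower bound: ⌈104/21⌉ = 5 bins.
A packing using 6 bins:
  bin 1: 19 = 19
  bin 2: 17 + 4 = 21
  bin 3: 17 + 4 = 21
  bin 4: 14 + 6 = 20
  bin 5: 14 = 14
  bin 6: 9 = 9
No arrangement into 5 bins stays within capacity, so 6 is optimal.

6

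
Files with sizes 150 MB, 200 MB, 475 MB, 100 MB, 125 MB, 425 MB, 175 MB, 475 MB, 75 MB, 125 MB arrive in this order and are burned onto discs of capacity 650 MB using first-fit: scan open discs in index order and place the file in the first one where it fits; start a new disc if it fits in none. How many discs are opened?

  150 → disc 1 (new)  [load 150/650]
  200 → disc 1  [load 350/650]
  475 → disc 2 (new)  [load 475/650]
  100 → disc 1  [load 450/650]
  125 → disc 1  [load 575/650]
  425 → disc 3 (new)  [load 425/650]
  175 → disc 2  [load 650/650]
  475 → disc 4 (new)  [load 475/650]
  75 → disc 1  [load 650/650]
  125 → disc 3  [load 550/650]
4 discs opened.

4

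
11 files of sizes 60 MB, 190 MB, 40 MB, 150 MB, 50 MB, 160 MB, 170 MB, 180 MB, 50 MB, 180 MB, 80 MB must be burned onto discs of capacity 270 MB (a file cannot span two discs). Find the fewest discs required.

Total = 190 + 180 + 180 + 170 + 160 + 150 + 80 + 60 + 50 + 50 + 40 = 1310 MB.
Lower bound: ⌈1310/270⌉ = 5 discs.
Also, 6 files each exceed 135 MB, and no two of those can share a disc, so at least 6 discs are needed.
A packing using 6 discs:
  disc 1: 190 + 80 = 270
  disc 2: 180 + 60 = 240
  disc 3: 180 + 50 + 40 = 270
  disc 4: 170 + 50 = 220
  disc 5: 160 = 160
  disc 6: 150 = 150
This matches the lower bound, so 6 is optimal.

6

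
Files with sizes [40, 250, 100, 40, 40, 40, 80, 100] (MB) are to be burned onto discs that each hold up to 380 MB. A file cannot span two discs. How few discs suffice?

2

Total = 250 + 100 + 100 + 80 + 40 + 40 + 40 + 40 = 690 MB.
Lower bound: ⌈690/380⌉ = 2 discs.
A packing using 2 discs:
  disc 1: 250 + 100 = 350
  disc 2: 100 + 80 + 40 + 40 + 40 + 40 = 340
This matches the lower bound, so 2 is optimal.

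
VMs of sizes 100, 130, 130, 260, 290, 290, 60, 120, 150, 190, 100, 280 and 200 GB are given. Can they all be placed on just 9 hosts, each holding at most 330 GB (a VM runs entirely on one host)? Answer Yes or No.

A valid assignment using 8 hosts:
  host 1: 290 = 290
  host 2: 290 = 290
  host 3: 280 = 280
  host 4: 260 + 60 = 320
  host 5: 200 + 130 = 330
  host 6: 190 + 130 = 320
  host 7: 150 + 120 = 270
  host 8: 100 + 100 = 200
That uses only 8 ≤ 9, so 9 hosts are enough.

Yes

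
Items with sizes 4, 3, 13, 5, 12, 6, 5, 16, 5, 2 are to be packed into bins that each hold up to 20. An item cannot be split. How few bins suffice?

Total = 16 + 13 + 12 + 6 + 5 + 5 + 5 + 4 + 3 + 2 = 71.
Lower bound: ⌈71/20⌉ = 4 bins.
A packing using 4 bins:
  bin 1: 16 + 4 = 20
  bin 2: 13 + 6 = 19
  bin 3: 12 + 5 + 3 = 20
  bin 4: 5 + 5 + 2 = 12
This matches the lower bound, so 4 is optimal.

4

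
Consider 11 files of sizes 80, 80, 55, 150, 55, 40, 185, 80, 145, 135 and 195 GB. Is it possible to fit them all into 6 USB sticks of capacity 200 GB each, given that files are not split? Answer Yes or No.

No

Total = 1200 GB; ⌈1200/200⌉ = 6.
The bound of 6 does not rule out 6, but exhaustive search shows no assignment into 6 USB sticks of capacity 200 GB exists — the minimum is 7.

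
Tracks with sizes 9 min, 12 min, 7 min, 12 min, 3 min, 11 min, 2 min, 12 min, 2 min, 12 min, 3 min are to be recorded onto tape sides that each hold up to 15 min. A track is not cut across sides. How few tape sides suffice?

7

Total = 12 + 12 + 12 + 12 + 11 + 9 + 7 + 3 + 3 + 2 + 2 = 85 min.
Lower bound: ⌈85/15⌉ = 6 tape sides.
A packing using 7 tape sides:
  side 1: 12 + 3 = 15
  side 2: 12 + 3 = 15
  side 3: 12 + 2 = 14
  side 4: 12 + 2 = 14
  side 5: 11 = 11
  side 6: 9 = 9
  side 7: 7 = 7
No arrangement into 6 tape sides stays within capacity, so 7 is optimal.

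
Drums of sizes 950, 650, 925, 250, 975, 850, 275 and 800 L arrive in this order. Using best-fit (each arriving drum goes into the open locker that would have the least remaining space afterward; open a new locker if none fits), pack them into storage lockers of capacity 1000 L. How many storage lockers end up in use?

7

  950 → locker 1 (new)  [load 950/1000]
  650 → locker 2 (new)  [load 650/1000]
  925 → locker 3 (new)  [load 925/1000]
  250 → locker 2  [load 900/1000]
  975 → locker 4 (new)  [load 975/1000]
  850 → locker 5 (new)  [load 850/1000]
  275 → locker 6 (new)  [load 275/1000]
  800 → locker 7 (new)  [load 800/1000]
7 storage lockers opened.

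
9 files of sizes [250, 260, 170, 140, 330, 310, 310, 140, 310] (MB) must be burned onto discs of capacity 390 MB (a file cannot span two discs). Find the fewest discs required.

7

Total = 330 + 310 + 310 + 310 + 260 + 250 + 170 + 140 + 140 = 2220 MB.
Lower bound: ⌈2220/390⌉ = 6 discs.
A packing using 7 discs:
  disc 1: 330 = 330
  disc 2: 310 = 310
  disc 3: 310 = 310
  disc 4: 310 = 310
  disc 5: 260 = 260
  disc 6: 250 + 140 = 390
  disc 7: 170 + 140 = 310
No arrangement into 6 discs stays within capacity, so 7 is optimal.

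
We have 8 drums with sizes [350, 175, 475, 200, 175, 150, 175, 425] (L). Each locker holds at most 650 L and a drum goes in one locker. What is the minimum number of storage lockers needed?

4

Total = 475 + 425 + 350 + 200 + 175 + 175 + 175 + 150 = 2125 L.
Lower bound: ⌈2125/650⌉ = 4 storage lockers.
A packing using 4 storage lockers:
  locker 1: 475 + 175 = 650
  locker 2: 425 + 200 = 625
  locker 3: 350 + 175 = 525
  locker 4: 175 + 150 = 325
This matches the lower bound, so 4 is optimal.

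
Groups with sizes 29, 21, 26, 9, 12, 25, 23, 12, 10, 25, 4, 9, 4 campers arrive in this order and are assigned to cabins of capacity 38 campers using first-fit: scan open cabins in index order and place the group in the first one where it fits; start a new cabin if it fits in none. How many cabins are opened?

6

  29 → cabin 1 (new)  [load 29/38]
  21 → cabin 2 (new)  [load 21/38]
  26 → cabin 3 (new)  [load 26/38]
  9 → cabin 1  [load 38/38]
  12 → cabin 2  [load 33/38]
  25 → cabin 4 (new)  [load 25/38]
  23 → cabin 5 (new)  [load 23/38]
  12 → cabin 3  [load 38/38]
  10 → cabin 4  [load 35/38]
  25 → cabin 6 (new)  [load 25/38]
  4 → cabin 2  [load 37/38]
  9 → cabin 5  [load 32/38]
  4 → cabin 5  [load 36/38]
6 cabins opened.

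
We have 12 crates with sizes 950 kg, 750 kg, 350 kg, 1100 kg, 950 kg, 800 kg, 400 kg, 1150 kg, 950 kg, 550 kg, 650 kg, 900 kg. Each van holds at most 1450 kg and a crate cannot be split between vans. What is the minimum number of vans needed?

8

Total = 1150 + 1100 + 950 + 950 + 950 + 900 + 800 + 750 + 650 + 550 + 400 + 350 = 9500 kg.
Lower bound: ⌈9500/1450⌉ = 7 vans.
Also, 8 crates each exceed 725 kg, and no two of those can share a van, so at least 8 vans are needed.
A packing using 8 vans:
  van 1: 1150 = 1150
  van 2: 1100 + 350 = 1450
  van 3: 950 + 400 = 1350
  van 4: 950 = 950
  van 5: 950 = 950
  van 6: 900 + 550 = 1450
  van 7: 800 + 650 = 1450
  van 8: 750 = 750
This matches the lower bound, so 8 is optimal.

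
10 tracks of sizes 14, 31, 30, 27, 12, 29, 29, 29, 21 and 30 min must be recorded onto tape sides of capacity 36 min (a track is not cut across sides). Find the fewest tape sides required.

Total = 31 + 30 + 30 + 29 + 29 + 29 + 27 + 21 + 14 + 12 = 252 min.
Lower bound: ⌈252/36⌉ = 7 tape sides.
Also, 8 tracks each exceed 18 min, and no two of those can share a side, so at least 8 tape sides are needed.
A packing using 9 tape sides:
  side 1: 31 = 31
  side 2: 30 = 30
  side 3: 30 = 30
  side 4: 29 = 29
  side 5: 29 = 29
  side 6: 29 = 29
  side 7: 27 = 27
  side 8: 21 + 14 = 35
  side 9: 12 = 12
No arrangement into 8 tape sides stays within capacity, so 9 is optimal.

9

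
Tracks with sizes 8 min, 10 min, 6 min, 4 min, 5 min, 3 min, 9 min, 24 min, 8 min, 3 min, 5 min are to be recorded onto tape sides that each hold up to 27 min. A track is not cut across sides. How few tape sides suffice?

Total = 24 + 10 + 9 + 8 + 8 + 6 + 5 + 5 + 4 + 3 + 3 = 85 min.
Lower bound: ⌈85/27⌉ = 4 tape sides.
A packing using 4 tape sides:
  side 1: 24 + 3 = 27
  side 2: 10 + 9 + 8 = 27
  side 3: 8 + 6 + 5 + 5 + 3 = 27
  side 4: 4 = 4
This matches the lower bound, so 4 is optimal.

4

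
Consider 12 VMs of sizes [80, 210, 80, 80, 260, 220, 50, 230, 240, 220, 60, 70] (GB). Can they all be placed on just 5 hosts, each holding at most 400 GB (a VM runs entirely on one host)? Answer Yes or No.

Total = 1800 GB; ⌈1800/400⌉ = 5.
6 VMs each exceed half the capacity and cannot share a host, forcing at least 6 hosts.
At least 6 hosts are required, but only 5 are allowed.

No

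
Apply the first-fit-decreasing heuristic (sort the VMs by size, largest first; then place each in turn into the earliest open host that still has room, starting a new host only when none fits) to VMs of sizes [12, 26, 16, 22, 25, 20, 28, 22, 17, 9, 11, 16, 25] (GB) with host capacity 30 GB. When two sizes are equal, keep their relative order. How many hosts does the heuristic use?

10

Sorted descending: 28, 26, 25, 25, 22, 22, 20, 17, 16, 16, 12, 11, 9.
  28 → host 1 (new)  [load 28/30]
  26 → host 2 (new)  [load 26/30]
  25 → host 3 (new)  [load 25/30]
  25 → host 4 (new)  [load 25/30]
  22 → host 5 (new)  [load 22/30]
  22 → host 6 (new)  [load 22/30]
  20 → host 7 (new)  [load 20/30]
  17 → host 8 (new)  [load 17/30]
  16 → host 9 (new)  [load 16/30]
  16 → host 10 (new)  [load 16/30]
  12 → host 8  [load 29/30]
  11 → host 9  [load 27/30]
  9 → host 7  [load 29/30]
10 hosts opened.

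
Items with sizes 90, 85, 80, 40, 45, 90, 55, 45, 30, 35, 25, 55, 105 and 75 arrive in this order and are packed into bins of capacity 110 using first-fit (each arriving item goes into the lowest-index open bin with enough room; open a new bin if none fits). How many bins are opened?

  90 → bin 1 (new)  [load 90/110]
  85 → bin 2 (new)  [load 85/110]
  80 → bin 3 (new)  [load 80/110]
  40 → bin 4 (new)  [load 40/110]
  45 → bin 4  [load 85/110]
  90 → bin 5 (new)  [load 90/110]
  55 → bin 6 (new)  [load 55/110]
  45 → bin 6  [load 100/110]
  30 → bin 3  [load 110/110]
  35 → bin 7 (new)  [load 35/110]
  25 → bin 2  [load 110/110]
  55 → bin 7  [load 90/110]
  105 → bin 8 (new)  [load 105/110]
  75 → bin 9 (new)  [load 75/110]
9 bins opened.

9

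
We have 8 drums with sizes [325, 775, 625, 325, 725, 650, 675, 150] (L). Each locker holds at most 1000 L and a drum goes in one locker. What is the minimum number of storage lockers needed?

5

Total = 775 + 725 + 675 + 650 + 625 + 325 + 325 + 150 = 4250 L.
Lower bound: ⌈4250/1000⌉ = 5 storage lockers.
A packing using 5 storage lockers:
  locker 1: 775 + 150 = 925
  locker 2: 725 = 725
  locker 3: 675 + 325 = 1000
  locker 4: 650 + 325 = 975
  locker 5: 625 = 625
This matches the lower bound, so 5 is optimal.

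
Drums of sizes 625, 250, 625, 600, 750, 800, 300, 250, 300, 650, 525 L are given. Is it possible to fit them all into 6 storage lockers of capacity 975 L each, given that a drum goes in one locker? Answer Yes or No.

No

Total = 5675 L; ⌈5675/975⌉ = 6.
7 drums each exceed half the capacity and cannot share a locker, forcing at least 7 storage lockers.
At least 7 storage lockers are required, but only 6 are allowed.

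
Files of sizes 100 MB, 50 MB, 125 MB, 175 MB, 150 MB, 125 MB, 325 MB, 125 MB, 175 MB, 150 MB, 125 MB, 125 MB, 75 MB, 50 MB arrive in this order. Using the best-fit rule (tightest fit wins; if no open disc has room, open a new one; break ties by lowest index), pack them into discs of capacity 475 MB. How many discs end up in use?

5

  100 → disc 1 (new)  [load 100/475]
  50 → disc 1  [load 150/475]
  125 → disc 1  [load 275/475]
  175 → disc 1  [load 450/475]
  150 → disc 2 (new)  [load 150/475]
  125 → disc 2  [load 275/475]
  325 → disc 3 (new)  [load 325/475]
  125 → disc 3  [load 450/475]
  175 → disc 2  [load 450/475]
  150 → disc 4 (new)  [load 150/475]
  125 → disc 4  [load 275/475]
  125 → disc 4  [load 400/475]
  75 → disc 4  [load 475/475]
  50 → disc 5 (new)  [load 50/475]
5 discs opened.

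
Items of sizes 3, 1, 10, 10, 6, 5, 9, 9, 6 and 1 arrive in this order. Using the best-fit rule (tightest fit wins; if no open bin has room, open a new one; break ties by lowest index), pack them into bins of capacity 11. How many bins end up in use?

6

  3 → bin 1 (new)  [load 3/11]
  1 → bin 1  [load 4/11]
  10 → bin 2 (new)  [load 10/11]
  10 → bin 3 (new)  [load 10/11]
  6 → bin 1  [load 10/11]
  5 → bin 4 (new)  [load 5/11]
  9 → bin 5 (new)  [load 9/11]
  9 → bin 6 (new)  [load 9/11]
  6 → bin 4  [load 11/11]
  1 → bin 1  [load 11/11]
6 bins opened.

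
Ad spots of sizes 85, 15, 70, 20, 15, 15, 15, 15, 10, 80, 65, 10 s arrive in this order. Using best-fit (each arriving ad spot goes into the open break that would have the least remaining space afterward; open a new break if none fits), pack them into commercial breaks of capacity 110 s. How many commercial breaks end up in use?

4

  85 → break 1 (new)  [load 85/110]
  15 → break 1  [load 100/110]
  70 → break 2 (new)  [load 70/110]
  20 → break 2  [load 90/110]
  15 → break 2  [load 105/110]
  15 → break 3 (new)  [load 15/110]
  15 → break 3  [load 30/110]
  15 → break 3  [load 45/110]
  10 → break 1  [load 110/110]
  80 → break 4 (new)  [load 80/110]
  65 → break 3  [load 110/110]
  10 → break 4  [load 90/110]
4 commercial breaks opened.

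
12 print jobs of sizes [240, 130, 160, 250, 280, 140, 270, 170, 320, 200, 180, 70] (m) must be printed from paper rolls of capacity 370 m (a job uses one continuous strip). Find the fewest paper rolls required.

8

Total = 320 + 280 + 270 + 250 + 240 + 200 + 180 + 170 + 160 + 140 + 130 + 70 = 2410 m.
Lower bound: ⌈2410/370⌉ = 7 paper rolls.
A packing using 8 paper rolls:
  roll 1: 320 = 320
  roll 2: 280 + 70 = 350
  roll 3: 270 = 270
  roll 4: 250 = 250
  roll 5: 240 + 130 = 370
  roll 6: 200 + 170 = 370
  roll 7: 180 + 160 = 340
  roll 8: 140 = 140
No arrangement into 7 paper rolls stays within capacity, so 8 is optimal.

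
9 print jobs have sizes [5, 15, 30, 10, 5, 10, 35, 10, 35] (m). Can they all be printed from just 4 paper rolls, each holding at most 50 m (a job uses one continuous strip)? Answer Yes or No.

Yes

A valid assignment using 4 paper rolls:
  roll 1: 35 + 15 = 50
  roll 2: 35 + 10 + 5 = 50
  roll 3: 30 + 10 + 10 = 50
  roll 4: 5 = 5
Every load is within 50 m, so 4 paper rolls suffice.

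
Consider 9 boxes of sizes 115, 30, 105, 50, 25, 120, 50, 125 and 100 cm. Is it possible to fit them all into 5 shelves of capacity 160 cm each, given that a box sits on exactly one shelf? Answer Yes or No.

A valid assignment using 5 shelves:
  shelf 1: 125 + 30 = 155
  shelf 2: 120 + 25 = 145
  shelf 3: 115 = 115
  shelf 4: 105 + 50 = 155
  shelf 5: 100 + 50 = 150
Every load is within 160 cm, so 5 shelves suffice.

Yes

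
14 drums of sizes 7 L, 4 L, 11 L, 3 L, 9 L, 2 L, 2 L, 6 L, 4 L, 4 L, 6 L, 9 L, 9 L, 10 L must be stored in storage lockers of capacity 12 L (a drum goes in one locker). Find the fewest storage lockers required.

8

Total = 11 + 10 + 9 + 9 + 9 + 7 + 6 + 6 + 4 + 4 + 4 + 3 + 2 + 2 = 86 L.
Lower bound: ⌈86/12⌉ = 8 storage lockers.
A packing using 8 storage lockers:
  locker 1: 11 = 11
  locker 2: 10 + 2 = 12
  locker 3: 9 + 3 = 12
  locker 4: 9 + 2 = 11
  locker 5: 9 = 9
  locker 6: 7 + 4 = 11
  locker 7: 6 + 6 = 12
  locker 8: 4 + 4 = 8
This matches the lower bound, so 8 is optimal.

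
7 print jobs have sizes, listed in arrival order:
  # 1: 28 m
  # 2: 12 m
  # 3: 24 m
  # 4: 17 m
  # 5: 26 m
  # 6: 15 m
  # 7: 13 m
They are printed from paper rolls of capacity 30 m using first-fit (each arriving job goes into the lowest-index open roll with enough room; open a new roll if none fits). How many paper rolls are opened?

5

  28 → roll 1 (new)  [load 28/30]
  12 → roll 2 (new)  [load 12/30]
  24 → roll 3 (new)  [load 24/30]
  17 → roll 2  [load 29/30]
  26 → roll 4 (new)  [load 26/30]
  15 → roll 5 (new)  [load 15/30]
  13 → roll 5  [load 28/30]
5 paper rolls opened.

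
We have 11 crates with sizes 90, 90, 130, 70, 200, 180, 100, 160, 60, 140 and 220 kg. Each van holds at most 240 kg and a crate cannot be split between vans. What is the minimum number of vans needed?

Total = 220 + 200 + 180 + 160 + 140 + 130 + 100 + 90 + 90 + 70 + 60 = 1440 kg.
Lower bound: ⌈1440/240⌉ = 6 vans.
A packing using 7 vans:
  van 1: 220 = 220
  van 2: 200 = 200
  van 3: 180 + 60 = 240
  van 4: 160 + 70 = 230
  van 5: 140 + 100 = 240
  van 6: 130 + 90 = 220
  van 7: 90 = 90
No arrangement into 6 vans stays within capacity, so 7 is optimal.

7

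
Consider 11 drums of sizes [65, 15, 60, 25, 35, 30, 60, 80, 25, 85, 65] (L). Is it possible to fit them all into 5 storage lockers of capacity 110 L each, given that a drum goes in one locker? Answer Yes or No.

No

Total = 545 L; ⌈545/110⌉ = 5.
6 drums each exceed half the capacity and cannot share a locker, forcing at least 6 storage lockers.
At least 6 storage lockers are required, but only 5 are allowed.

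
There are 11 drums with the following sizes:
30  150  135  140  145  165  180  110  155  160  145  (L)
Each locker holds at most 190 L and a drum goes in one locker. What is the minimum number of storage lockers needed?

Total = 180 + 165 + 160 + 155 + 150 + 145 + 145 + 140 + 135 + 110 + 30 = 1515 L.
Lower bound: ⌈1515/190⌉ = 8 storage lockers.
Also, 10 drums each exceed 95 L, and no two of those can share a locker, so at least 10 storage lockers are needed.
A packing using 10 storage lockers:
  locker 1: 180 = 180
  locker 2: 165 = 165
  locker 3: 160 + 30 = 190
  locker 4: 155 = 155
  locker 5: 150 = 150
  locker 6: 145 = 145
  locker 7: 145 = 145
  locker 8: 140 = 140
  locker 9: 135 = 135
  locker 10: 110 = 110
This matches the lower bound, so 10 is optimal.

10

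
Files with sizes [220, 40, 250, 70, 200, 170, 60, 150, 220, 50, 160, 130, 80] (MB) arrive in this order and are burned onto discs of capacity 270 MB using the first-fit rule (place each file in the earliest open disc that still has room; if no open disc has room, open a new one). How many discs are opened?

  220 → disc 1 (new)  [load 220/270]
  40 → disc 1  [load 260/270]
  250 → disc 2 (new)  [load 250/270]
  70 → disc 3 (new)  [load 70/270]
  200 → disc 3  [load 270/270]
  170 → disc 4 (new)  [load 170/270]
  60 → disc 4  [load 230/270]
  150 → disc 5 (new)  [load 150/270]
  220 → disc 6 (new)  [load 220/270]
  50 → disc 5  [load 200/270]
  160 → disc 7 (new)  [load 160/270]
  130 → disc 8 (new)  [load 130/270]
  80 → disc 7  [load 240/270]
8 discs opened.

8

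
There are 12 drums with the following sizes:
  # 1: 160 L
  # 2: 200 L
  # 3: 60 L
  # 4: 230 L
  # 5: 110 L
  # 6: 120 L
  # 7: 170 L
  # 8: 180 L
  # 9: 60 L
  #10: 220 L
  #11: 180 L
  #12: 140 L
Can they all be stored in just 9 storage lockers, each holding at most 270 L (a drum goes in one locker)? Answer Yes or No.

A valid assignment using 8 storage lockers:
  locker 1: 230 = 230
  locker 2: 220 = 220
  locker 3: 200 + 60 = 260
  locker 4: 180 + 60 = 240
  locker 5: 180 = 180
  locker 6: 170 = 170
  locker 7: 160 + 110 = 270
  locker 8: 140 + 120 = 260
That uses only 8 ≤ 9, so 9 storage lockers are enough.

Yes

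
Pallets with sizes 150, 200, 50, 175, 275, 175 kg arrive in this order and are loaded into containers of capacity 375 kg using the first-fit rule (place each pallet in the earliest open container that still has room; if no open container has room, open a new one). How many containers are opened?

4

  150 → container 1 (new)  [load 150/375]
  200 → container 1  [load 350/375]
  50 → container 2 (new)  [load 50/375]
  175 → container 2  [load 225/375]
  275 → container 3 (new)  [load 275/375]
  175 → container 4 (new)  [load 175/375]
4 containers opened.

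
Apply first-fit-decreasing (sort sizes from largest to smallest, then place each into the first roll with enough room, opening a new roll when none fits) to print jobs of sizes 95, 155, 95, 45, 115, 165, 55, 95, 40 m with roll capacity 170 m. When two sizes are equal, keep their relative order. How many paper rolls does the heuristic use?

Sorted descending: 165, 155, 115, 95, 95, 95, 55, 45, 40.
  165 → roll 1 (new)  [load 165/170]
  155 → roll 2 (new)  [load 155/170]
  115 → roll 3 (new)  [load 115/170]
  95 → roll 4 (new)  [load 95/170]
  95 → roll 5 (new)  [load 95/170]
  95 → roll 6 (new)  [load 95/170]
  55 → roll 3  [load 170/170]
  45 → roll 4  [load 140/170]
  40 → roll 5  [load 135/170]
6 paper rolls opened.

6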